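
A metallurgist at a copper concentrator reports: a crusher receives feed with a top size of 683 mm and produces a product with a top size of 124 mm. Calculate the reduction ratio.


5.5081

Reduction ratio = feed size / product size
= 683 / 124
= 5.5081


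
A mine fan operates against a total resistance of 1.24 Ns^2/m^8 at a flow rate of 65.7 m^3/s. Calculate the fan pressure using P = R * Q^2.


Compute Q^2:
Q^2 = 65.7^2 = 4316.49
Compute pressure:
P = R * Q^2 = 1.24 * 4316.49
= 5352.4476 Pa

5352.4476 Pa


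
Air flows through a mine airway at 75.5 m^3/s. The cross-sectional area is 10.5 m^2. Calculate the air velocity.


7.1905 m/s

Velocity = flow rate / cross-sectional area
= 75.5 / 10.5
= 7.1905 m/s


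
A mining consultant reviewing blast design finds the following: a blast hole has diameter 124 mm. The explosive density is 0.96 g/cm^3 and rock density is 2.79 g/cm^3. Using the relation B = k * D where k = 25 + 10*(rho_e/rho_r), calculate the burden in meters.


First, compute k:
rho_e / rho_r = 0.96 / 2.79 = 0.3440860215
k = 25 + 10 * 0.3440860215 = 28.44086022
Then, compute burden:
B = k * D / 1000 = 28.44086022 * 124 / 1000
= 3526.666667 / 1000
= 3.5267 m

3.5267 m


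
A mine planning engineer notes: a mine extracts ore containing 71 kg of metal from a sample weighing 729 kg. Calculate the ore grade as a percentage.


9.7394%

Ore grade = (metal mass / ore mass) * 100
= (71 / 729) * 100
= 0.09739368999 * 100
= 9.7394%


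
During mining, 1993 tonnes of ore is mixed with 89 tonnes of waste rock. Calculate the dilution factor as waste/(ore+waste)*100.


4.2747%

Total material = ore + waste
= 1993 + 89 = 2082 tonnes
Dilution = waste / total * 100
= 89 / 2082 * 100
= 0.04274735831 * 100
= 4.2747%


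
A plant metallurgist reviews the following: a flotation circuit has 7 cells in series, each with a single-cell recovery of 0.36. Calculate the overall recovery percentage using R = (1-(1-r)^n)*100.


Complement of single-cell recovery:
1 - r = 1 - 0.36 = 0.64
Raise to power n:
(1 - r)^7 = 0.64^7 = 0.04398046511
Overall recovery:
R = (1 - 0.04398046511) * 100
= 95.602%

95.602%


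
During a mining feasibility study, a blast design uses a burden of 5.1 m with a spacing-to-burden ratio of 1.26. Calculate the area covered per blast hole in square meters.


First, find the spacing:
Spacing = burden * ratio = 5.1 * 1.26
= 6.426 m
Then, calculate the area:
Area = burden * spacing = 5.1 * 6.426
= 32.7726 m^2

32.7726 m^2


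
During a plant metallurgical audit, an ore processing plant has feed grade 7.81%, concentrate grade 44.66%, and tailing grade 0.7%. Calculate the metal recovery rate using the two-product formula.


Using the two-product formula:
R = 100 * c * (f - t) / (f * (c - t))
Numerator = 100 * 44.66 * (7.81 - 0.7)
= 100 * 44.66 * 7.11
= 31753.26
Denominator = 7.81 * (44.66 - 0.7)
= 7.81 * 43.96
= 343.3276
R = 31753.26 / 343.3276
= 92.4868%

92.4868%


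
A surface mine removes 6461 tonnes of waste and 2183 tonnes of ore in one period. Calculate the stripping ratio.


2.9597

Stripping ratio = waste tonnage / ore tonnage
= 6461 / 2183
= 2.9597


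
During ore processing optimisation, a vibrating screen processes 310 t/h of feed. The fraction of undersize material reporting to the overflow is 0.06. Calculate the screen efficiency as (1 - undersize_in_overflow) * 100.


94.0%

Screen efficiency = (1 - fraction of undersize in overflow) * 100
= (1 - 0.06) * 100
= 0.94 * 100
= 94.0%


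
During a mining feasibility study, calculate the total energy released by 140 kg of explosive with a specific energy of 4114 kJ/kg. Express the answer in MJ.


575.96 MJ

Energy = mass * specific_energy / 1000
= 140 * 4114 / 1000
= 575960 / 1000
= 575.96 MJ


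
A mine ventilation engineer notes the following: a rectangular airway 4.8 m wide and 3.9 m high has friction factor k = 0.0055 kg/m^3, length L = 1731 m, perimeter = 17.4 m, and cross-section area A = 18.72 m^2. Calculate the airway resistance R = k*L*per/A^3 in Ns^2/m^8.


0.0253 Ns^2/m^8

Compute the numerator:
k * L * per = 0.0055 * 1731 * 17.4
= 165.6567
Compute the denominator:
A^3 = 18.72^3 = 6560.206848
Resistance:
R = 165.6567 / 6560.206848
= 0.0253 Ns^2/m^8


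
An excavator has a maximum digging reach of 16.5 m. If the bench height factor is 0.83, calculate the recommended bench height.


13.695 m

Bench height = reach * factor
= 16.5 * 0.83
= 13.695 m


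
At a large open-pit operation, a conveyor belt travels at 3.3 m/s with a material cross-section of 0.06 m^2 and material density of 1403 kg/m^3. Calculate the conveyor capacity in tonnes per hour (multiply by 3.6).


Volumetric flow = speed * area
= 3.3 * 0.06 = 0.198 m^3/s
Mass flow = volumetric * density
= 0.198 * 1403 = 277.794 kg/s
Convert to t/h: multiply by 3.6
Capacity = 277.794 * 3.6
= 1000.0584 t/h

1000.0584 t/h


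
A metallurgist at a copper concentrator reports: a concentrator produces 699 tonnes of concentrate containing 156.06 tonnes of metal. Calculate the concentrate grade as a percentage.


22.3262%

Grade = (metal in concentrate / concentrate mass) * 100
= (156.06 / 699) * 100
= 0.2232618026 * 100
= 22.3262%


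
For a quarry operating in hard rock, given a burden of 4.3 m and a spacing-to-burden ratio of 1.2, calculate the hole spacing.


Spacing = burden * ratio
= 4.3 * 1.2
= 5.16 m

5.16 m


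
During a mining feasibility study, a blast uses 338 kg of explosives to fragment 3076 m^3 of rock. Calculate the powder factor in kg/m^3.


Powder factor = explosive mass / rock volume
= 338 / 3076
= 0.1099 kg/m^3

0.1099 kg/m^3


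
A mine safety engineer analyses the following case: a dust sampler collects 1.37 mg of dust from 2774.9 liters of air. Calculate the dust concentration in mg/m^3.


0.4937 mg/m^3

Convert liters to m^3: 1 m^3 = 1000 L
Concentration = mass / volume * 1000
= 1.37 / 2774.9 * 1000
= 0.0004937114851 * 1000
= 0.4937 mg/m^3


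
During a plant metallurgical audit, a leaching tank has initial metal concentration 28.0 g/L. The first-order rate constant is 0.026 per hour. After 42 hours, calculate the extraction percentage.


66.4455%

Compute the exponent:
-k * t = -0.026 * 42 = -1.092
Remaining concentration:
C = 28.0 * exp(-1.092)
= 28.0 * 0.3355447327
= 9.395252516 g/L
Extracted = 28.0 - 9.395252516 = 18.60474748 g/L
Extraction % = 18.60474748 / 28.0 * 100
= 66.4455%


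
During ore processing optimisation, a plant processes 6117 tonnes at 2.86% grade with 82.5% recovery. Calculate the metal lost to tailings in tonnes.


Total metal in feed:
= 6117 * 2.86 / 100 = 174.9462 tonnes
Metal recovered:
= 174.9462 * 82.5 / 100 = 144.330615 tonnes
Metal lost to tailings:
= 174.9462 - 144.330615
= 30.6156 tonnes

30.6156 tonnes


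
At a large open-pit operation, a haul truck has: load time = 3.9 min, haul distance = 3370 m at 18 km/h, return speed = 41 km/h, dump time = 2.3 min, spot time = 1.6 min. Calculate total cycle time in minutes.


Convert haul speed to m/min: 18 * 1000/60 = 300 m/min
Haul time = 3370 / 300 = 11.23333333 min
Convert return speed to m/min: 41 * 1000/60 = 683.3333333 m/min
Return time = 3370 / 683.3333333 = 4.931707317 min
Total cycle time:
= 3.9 + 11.23333333 + 2.3 + 4.931707317 + 1.6
= 23.965 min

23.965 min


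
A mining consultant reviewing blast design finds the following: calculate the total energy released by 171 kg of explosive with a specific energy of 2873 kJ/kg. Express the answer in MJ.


491.283 MJ

Energy = mass * specific_energy / 1000
= 171 * 2873 / 1000
= 491283 / 1000
= 491.283 MJ


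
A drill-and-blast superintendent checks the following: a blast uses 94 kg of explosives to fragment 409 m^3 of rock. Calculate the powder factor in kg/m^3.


Powder factor = explosive mass / rock volume
= 94 / 409
= 0.2298 kg/m^3

0.2298 kg/m^3


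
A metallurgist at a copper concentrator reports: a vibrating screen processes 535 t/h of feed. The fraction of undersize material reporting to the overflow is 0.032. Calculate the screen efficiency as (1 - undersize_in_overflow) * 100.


96.8%

Screen efficiency = (1 - fraction of undersize in overflow) * 100
= (1 - 0.032) * 100
= 0.968 * 100
= 96.8%


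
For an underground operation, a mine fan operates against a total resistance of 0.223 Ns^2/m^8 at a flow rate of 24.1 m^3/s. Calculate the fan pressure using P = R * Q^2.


Compute Q^2:
Q^2 = 24.1^2 = 580.81
Compute pressure:
P = R * Q^2 = 0.223 * 580.81
= 129.5206 Pa

129.5206 Pa


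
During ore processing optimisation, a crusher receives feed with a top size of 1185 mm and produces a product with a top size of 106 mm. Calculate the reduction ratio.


11.1792

Reduction ratio = feed size / product size
= 1185 / 106
= 11.1792


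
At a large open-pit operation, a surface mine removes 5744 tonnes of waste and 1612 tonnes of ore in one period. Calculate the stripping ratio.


Stripping ratio = waste tonnage / ore tonnage
= 5744 / 1612
= 3.5633

3.5633


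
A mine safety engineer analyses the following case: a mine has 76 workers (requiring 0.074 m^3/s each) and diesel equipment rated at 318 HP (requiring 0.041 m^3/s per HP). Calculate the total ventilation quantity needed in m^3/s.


18.662 m^3/s

Airflow for workers:
Q_people = 76 * 0.074 = 5.624 m^3/s
Airflow for diesel equipment:
Q_diesel = 318 * 0.041 = 13.038 m^3/s
Total ventilation:
Q_total = 5.624 + 13.038
= 18.662 m^3/s


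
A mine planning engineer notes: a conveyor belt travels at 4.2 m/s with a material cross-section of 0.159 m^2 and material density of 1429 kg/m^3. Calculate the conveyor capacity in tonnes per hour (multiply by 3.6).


3435.4303 t/h

Volumetric flow = speed * area
= 4.2 * 0.159 = 0.6678 m^3/s
Mass flow = volumetric * density
= 0.6678 * 1429 = 954.2862 kg/s
Convert to t/h: multiply by 3.6
Capacity = 954.2862 * 3.6
= 3435.4303 t/h


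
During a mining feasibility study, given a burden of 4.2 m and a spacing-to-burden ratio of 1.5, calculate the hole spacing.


6.3 m

Spacing = burden * ratio
= 4.2 * 1.5
= 6.3 m


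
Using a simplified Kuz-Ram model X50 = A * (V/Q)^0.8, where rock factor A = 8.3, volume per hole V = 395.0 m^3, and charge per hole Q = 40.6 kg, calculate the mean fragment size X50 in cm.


Compute V/Q:
V/Q = 395.0 / 40.6 = 9.729064039
Raise to the power 0.8:
(V/Q)^0.8 = 9.729064039^0.8 = 6.172439611
Multiply by A:
X50 = 8.3 * 6.172439611
= 51.2312 cm

51.2312 cm


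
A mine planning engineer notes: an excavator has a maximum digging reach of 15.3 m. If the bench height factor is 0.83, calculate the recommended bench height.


12.699 m

Bench height = reach * factor
= 15.3 * 0.83
= 12.699 m


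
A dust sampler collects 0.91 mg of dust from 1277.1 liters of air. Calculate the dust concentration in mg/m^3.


0.7126 mg/m^3

Convert liters to m^3: 1 m^3 = 1000 L
Concentration = mass / volume * 1000
= 0.91 / 1277.1 * 1000
= 0.0007125518753 * 1000
= 0.7126 mg/m^3


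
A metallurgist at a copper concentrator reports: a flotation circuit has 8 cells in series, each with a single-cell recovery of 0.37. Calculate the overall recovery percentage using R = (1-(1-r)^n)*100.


97.5184%

Complement of single-cell recovery:
1 - r = 1 - 0.37 = 0.63
Raise to power n:
(1 - r)^8 = 0.63^8 = 0.02481557803
Overall recovery:
R = (1 - 0.02481557803) * 100
= 97.5184%


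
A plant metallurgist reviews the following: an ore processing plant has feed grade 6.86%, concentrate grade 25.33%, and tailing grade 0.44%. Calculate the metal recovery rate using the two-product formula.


Using the two-product formula:
R = 100 * c * (f - t) / (f * (c - t))
Numerator = 100 * 25.33 * (6.86 - 0.44)
= 100 * 25.33 * 6.42
= 16261.86
Denominator = 6.86 * (25.33 - 0.44)
= 6.86 * 24.89
= 170.7454
R = 16261.86 / 170.7454
= 95.2404%

95.2404%


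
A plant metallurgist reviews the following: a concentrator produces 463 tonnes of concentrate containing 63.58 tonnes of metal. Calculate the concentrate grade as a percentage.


Grade = (metal in concentrate / concentrate mass) * 100
= (63.58 / 463) * 100
= 0.1373218143 * 100
= 13.7322%

13.7322%


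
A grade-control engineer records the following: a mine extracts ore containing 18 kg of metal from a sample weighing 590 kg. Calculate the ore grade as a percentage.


Ore grade = (metal mass / ore mass) * 100
= (18 / 590) * 100
= 0.03050847458 * 100
= 3.0508%

3.0508%


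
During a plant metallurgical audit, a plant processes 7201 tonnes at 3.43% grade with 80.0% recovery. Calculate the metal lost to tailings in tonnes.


Total metal in feed:
= 7201 * 3.43 / 100 = 246.9943 tonnes
Metal recovered:
= 246.9943 * 80.0 / 100 = 197.59544 tonnes
Metal lost to tailings:
= 246.9943 - 197.59544
= 49.3989 tonnes

49.3989 tonnes


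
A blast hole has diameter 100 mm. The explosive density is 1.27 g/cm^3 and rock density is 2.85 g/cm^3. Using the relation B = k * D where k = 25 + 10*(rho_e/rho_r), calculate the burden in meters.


First, compute k:
rho_e / rho_r = 1.27 / 2.85 = 0.4456140351
k = 25 + 10 * 0.4456140351 = 29.45614035
Then, compute burden:
B = k * D / 1000 = 29.45614035 * 100 / 1000
= 2945.614035 / 1000
= 2.9456 m

2.9456 m


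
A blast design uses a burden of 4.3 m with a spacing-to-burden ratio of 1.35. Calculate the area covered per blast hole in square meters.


24.9615 m^2

First, find the spacing:
Spacing = burden * ratio = 4.3 * 1.35
= 5.805 m
Then, calculate the area:
Area = burden * spacing = 4.3 * 5.805
= 24.9615 m^2


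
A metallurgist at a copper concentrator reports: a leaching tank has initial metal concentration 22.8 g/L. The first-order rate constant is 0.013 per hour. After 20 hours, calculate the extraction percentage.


Compute the exponent:
-k * t = -0.013 * 20 = -0.26
Remaining concentration:
C = 22.8 * exp(-0.26)
= 22.8 * 0.7710515858
= 17.57997616 g/L
Extracted = 22.8 - 17.57997616 = 5.220023844 g/L
Extraction % = 5.220023844 / 22.8 * 100
= 22.8948%

22.8948%


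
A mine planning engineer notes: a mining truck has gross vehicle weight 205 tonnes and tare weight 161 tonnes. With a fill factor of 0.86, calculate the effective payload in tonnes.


37.84 tonnes

Maximum payload = gross - tare
= 205 - 161 = 44 tonnes
Effective payload = max payload * fill factor
= 44 * 0.86
= 37.84 tonnes


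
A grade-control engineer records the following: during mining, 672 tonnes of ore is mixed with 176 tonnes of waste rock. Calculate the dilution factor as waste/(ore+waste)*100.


Total material = ore + waste
= 672 + 176 = 848 tonnes
Dilution = waste / total * 100
= 176 / 848 * 100
= 0.2075471698 * 100
= 20.7547%

20.7547%


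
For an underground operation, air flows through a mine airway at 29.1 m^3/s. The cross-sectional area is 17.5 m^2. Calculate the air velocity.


1.6629 m/s

Velocity = flow rate / cross-sectional area
= 29.1 / 17.5
= 1.6629 m/s


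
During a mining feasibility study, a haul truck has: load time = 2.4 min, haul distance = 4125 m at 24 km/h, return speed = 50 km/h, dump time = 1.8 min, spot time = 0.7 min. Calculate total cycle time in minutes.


Convert haul speed to m/min: 24 * 1000/60 = 400 m/min
Haul time = 4125 / 400 = 10.3125 min
Convert return speed to m/min: 50 * 1000/60 = 833.3333333 m/min
Return time = 4125 / 833.3333333 = 4.95 min
Total cycle time:
= 2.4 + 10.3125 + 1.8 + 4.95 + 0.7
= 20.1625 min

20.1625 min


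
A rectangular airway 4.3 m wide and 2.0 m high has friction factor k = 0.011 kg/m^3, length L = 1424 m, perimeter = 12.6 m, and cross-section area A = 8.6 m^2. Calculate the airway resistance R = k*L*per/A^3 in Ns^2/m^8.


0.3103 Ns^2/m^8

Compute the numerator:
k * L * per = 0.011 * 1424 * 12.6
= 197.3664
Compute the denominator:
A^3 = 8.6^3 = 636.056
Resistance:
R = 197.3664 / 636.056
= 0.3103 Ns^2/m^8


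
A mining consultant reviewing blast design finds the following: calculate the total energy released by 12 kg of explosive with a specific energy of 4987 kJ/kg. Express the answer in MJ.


Energy = mass * specific_energy / 1000
= 12 * 4987 / 1000
= 59844 / 1000
= 59.844 MJ

59.844 MJ


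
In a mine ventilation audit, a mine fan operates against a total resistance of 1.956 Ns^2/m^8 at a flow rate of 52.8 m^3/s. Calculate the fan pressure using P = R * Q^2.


Compute Q^2:
Q^2 = 52.8^2 = 2787.84
Compute pressure:
P = R * Q^2 = 1.956 * 2787.84
= 5453.015 Pa

5453.015 Pa


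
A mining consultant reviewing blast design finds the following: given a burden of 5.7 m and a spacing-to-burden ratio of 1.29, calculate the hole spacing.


Spacing = burden * ratio
= 5.7 * 1.29
= 7.353 m

7.353 m


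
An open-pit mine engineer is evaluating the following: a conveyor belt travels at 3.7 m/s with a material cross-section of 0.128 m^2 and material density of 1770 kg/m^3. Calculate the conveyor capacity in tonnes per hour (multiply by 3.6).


Volumetric flow = speed * area
= 3.7 * 0.128 = 0.4736 m^3/s
Mass flow = volumetric * density
= 0.4736 * 1770 = 838.272 kg/s
Convert to t/h: multiply by 3.6
Capacity = 838.272 * 3.6
= 3017.7792 t/h

3017.7792 t/h


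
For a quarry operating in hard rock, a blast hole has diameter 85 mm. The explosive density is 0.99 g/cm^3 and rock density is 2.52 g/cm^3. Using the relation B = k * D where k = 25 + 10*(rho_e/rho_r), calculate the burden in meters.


2.4589 m

First, compute k:
rho_e / rho_r = 0.99 / 2.52 = 0.3928571429
k = 25 + 10 * 0.3928571429 = 28.92857143
Then, compute burden:
B = k * D / 1000 = 28.92857143 * 85 / 1000
= 2458.928571 / 1000
= 2.4589 m


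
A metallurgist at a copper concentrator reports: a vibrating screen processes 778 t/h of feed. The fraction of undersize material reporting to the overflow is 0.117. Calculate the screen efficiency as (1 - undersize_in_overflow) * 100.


Screen efficiency = (1 - fraction of undersize in overflow) * 100
= (1 - 0.117) * 100
= 0.883 * 100
= 88.3%

88.3%


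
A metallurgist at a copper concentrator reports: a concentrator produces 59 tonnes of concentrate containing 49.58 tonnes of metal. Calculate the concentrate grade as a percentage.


84.0339%

Grade = (metal in concentrate / concentrate mass) * 100
= (49.58 / 59) * 100
= 0.8403389831 * 100
= 84.0339%


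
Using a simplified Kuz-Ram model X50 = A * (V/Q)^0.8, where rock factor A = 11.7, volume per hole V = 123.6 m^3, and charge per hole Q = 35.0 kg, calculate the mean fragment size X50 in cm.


32.103 cm

Compute V/Q:
V/Q = 123.6 / 35.0 = 3.531428571
Raise to the power 0.8:
(V/Q)^0.8 = 3.531428571^0.8 = 2.743849844
Multiply by A:
X50 = 11.7 * 2.743849844
= 32.103 cm


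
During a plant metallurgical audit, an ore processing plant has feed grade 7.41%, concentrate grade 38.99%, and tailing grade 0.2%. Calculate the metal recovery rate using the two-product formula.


97.8026%

Using the two-product formula:
R = 100 * c * (f - t) / (f * (c - t))
Numerator = 100 * 38.99 * (7.41 - 0.2)
= 100 * 38.99 * 7.21
= 28111.79
Denominator = 7.41 * (38.99 - 0.2)
= 7.41 * 38.79
= 287.4339
R = 28111.79 / 287.4339
= 97.8026%


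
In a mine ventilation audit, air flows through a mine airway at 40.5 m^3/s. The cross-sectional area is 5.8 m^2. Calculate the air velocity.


Velocity = flow rate / cross-sectional area
= 40.5 / 5.8
= 6.9828 m/s

6.9828 m/s


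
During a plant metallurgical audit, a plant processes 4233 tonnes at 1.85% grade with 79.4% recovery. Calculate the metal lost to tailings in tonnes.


16.132 tonnes

Total metal in feed:
= 4233 * 1.85 / 100 = 78.3105 tonnes
Metal recovered:
= 78.3105 * 79.4 / 100 = 62.178537 tonnes
Metal lost to tailings:
= 78.3105 - 62.178537
= 16.132 tonnes


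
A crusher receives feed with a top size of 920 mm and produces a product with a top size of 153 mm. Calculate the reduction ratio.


Reduction ratio = feed size / product size
= 920 / 153
= 6.0131

6.0131


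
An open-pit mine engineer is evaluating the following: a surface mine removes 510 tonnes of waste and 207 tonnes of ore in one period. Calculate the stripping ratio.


Stripping ratio = waste tonnage / ore tonnage
= 510 / 207
= 2.4638

2.4638


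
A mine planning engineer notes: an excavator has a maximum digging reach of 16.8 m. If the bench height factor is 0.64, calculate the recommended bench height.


Bench height = reach * factor
= 16.8 * 0.64
= 10.752 m

10.752 m


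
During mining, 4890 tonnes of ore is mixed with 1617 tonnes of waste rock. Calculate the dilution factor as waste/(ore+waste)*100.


24.8502%

Total material = ore + waste
= 4890 + 1617 = 6507 tonnes
Dilution = waste / total * 100
= 1617 / 6507 * 100
= 0.2485016136 * 100
= 24.8502%


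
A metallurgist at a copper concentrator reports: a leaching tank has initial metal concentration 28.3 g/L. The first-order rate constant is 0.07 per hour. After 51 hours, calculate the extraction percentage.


97.1844%

Compute the exponent:
-k * t = -0.07 * 51 = -3.57
Remaining concentration:
C = 28.3 * exp(-3.57)
= 28.3 * 0.02815585368
= 0.7968106592 g/L
Extracted = 28.3 - 0.7968106592 = 27.50318934 g/L
Extraction % = 27.50318934 / 28.3 * 100
= 97.1844%


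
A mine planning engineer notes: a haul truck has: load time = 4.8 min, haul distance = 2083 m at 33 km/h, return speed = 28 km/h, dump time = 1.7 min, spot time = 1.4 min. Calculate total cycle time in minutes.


Convert haul speed to m/min: 33 * 1000/60 = 550 m/min
Haul time = 2083 / 550 = 3.787272727 min
Convert return speed to m/min: 28 * 1000/60 = 466.6666667 m/min
Return time = 2083 / 466.6666667 = 4.463571429 min
Total cycle time:
= 4.8 + 3.787272727 + 1.7 + 4.463571429 + 1.4
= 16.1508 min

16.1508 min


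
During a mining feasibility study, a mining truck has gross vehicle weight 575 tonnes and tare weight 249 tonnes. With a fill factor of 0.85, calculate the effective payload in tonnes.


277.1 tonnes

Maximum payload = gross - tare
= 575 - 249 = 326 tonnes
Effective payload = max payload * fill factor
= 326 * 0.85
= 277.1 tonnes


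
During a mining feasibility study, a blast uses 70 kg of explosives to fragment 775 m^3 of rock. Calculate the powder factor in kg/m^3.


Powder factor = explosive mass / rock volume
= 70 / 775
= 0.0903 kg/m^3

0.0903 kg/m^3


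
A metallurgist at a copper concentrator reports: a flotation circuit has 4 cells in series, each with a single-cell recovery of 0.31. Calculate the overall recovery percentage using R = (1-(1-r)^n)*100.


Complement of single-cell recovery:
1 - r = 1 - 0.31 = 0.69
Raise to power n:
(1 - r)^4 = 0.69^4 = 0.22667121
Overall recovery:
R = (1 - 0.22667121) * 100
= 77.3329%

77.3329%


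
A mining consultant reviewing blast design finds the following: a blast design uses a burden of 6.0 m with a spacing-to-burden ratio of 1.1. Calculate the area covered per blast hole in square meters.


39.6 m^2

First, find the spacing:
Spacing = burden * ratio = 6.0 * 1.1
= 6.6 m
Then, calculate the area:
Area = burden * spacing = 6.0 * 6.6
= 39.6 m^2


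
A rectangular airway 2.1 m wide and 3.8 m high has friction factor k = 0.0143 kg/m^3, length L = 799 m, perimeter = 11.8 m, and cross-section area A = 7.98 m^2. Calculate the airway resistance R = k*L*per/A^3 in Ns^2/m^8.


0.2653 Ns^2/m^8

Compute the numerator:
k * L * per = 0.0143 * 799 * 11.8
= 134.82326
Compute the denominator:
A^3 = 7.98^3 = 508.169592
Resistance:
R = 134.82326 / 508.169592
= 0.2653 Ns^2/m^8


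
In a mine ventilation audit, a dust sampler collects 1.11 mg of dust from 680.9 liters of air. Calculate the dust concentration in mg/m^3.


Convert liters to m^3: 1 m^3 = 1000 L
Concentration = mass / volume * 1000
= 1.11 / 680.9 * 1000
= 0.00163019533 * 1000
= 1.6302 mg/m^3

1.6302 mg/m^3


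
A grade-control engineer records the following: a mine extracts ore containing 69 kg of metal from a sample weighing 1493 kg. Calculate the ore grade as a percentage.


4.6216%

Ore grade = (metal mass / ore mass) * 100
= (69 / 1493) * 100
= 0.04621567314 * 100
= 4.6216%


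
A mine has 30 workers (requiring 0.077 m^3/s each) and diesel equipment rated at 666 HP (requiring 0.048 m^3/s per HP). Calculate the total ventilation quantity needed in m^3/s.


34.278 m^3/s

Airflow for workers:
Q_people = 30 * 0.077 = 2.31 m^3/s
Airflow for diesel equipment:
Q_diesel = 666 * 0.048 = 31.968 m^3/s
Total ventilation:
Q_total = 2.31 + 31.968
= 34.278 m^3/s


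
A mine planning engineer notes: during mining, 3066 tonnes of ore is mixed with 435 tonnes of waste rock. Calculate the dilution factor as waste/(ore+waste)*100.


Total material = ore + waste
= 3066 + 435 = 3501 tonnes
Dilution = waste / total * 100
= 435 / 3501 * 100
= 0.1242502142 * 100
= 12.425%

12.425%


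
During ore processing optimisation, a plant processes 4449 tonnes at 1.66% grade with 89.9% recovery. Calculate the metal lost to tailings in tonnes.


7.4592 tonnes

Total metal in feed:
= 4449 * 1.66 / 100 = 73.8534 tonnes
Metal recovered:
= 73.8534 * 89.9 / 100 = 66.3942066 tonnes
Metal lost to tailings:
= 73.8534 - 66.3942066
= 7.4592 tonnes


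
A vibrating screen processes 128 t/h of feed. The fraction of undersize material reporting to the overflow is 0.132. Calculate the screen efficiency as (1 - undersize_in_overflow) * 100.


86.8%

Screen efficiency = (1 - fraction of undersize in overflow) * 100
= (1 - 0.132) * 100
= 0.868 * 100
= 86.8%


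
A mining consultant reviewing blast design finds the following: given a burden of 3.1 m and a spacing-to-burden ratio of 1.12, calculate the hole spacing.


Spacing = burden * ratio
= 3.1 * 1.12
= 3.472 m

3.472 m


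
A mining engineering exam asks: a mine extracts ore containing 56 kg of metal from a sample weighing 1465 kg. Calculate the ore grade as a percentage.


3.8225%

Ore grade = (metal mass / ore mass) * 100
= (56 / 1465) * 100
= 0.03822525597 * 100
= 3.8225%


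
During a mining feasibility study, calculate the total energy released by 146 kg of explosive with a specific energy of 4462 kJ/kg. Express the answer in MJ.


Energy = mass * specific_energy / 1000
= 146 * 4462 / 1000
= 651452 / 1000
= 651.452 MJ

651.452 MJ


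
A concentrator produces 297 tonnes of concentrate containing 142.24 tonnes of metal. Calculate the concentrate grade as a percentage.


47.8923%

Grade = (metal in concentrate / concentrate mass) * 100
= (142.24 / 297) * 100
= 0.4789225589 * 100
= 47.8923%


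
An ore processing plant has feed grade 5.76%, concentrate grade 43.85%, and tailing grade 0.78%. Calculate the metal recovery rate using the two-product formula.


88.0241%

Using the two-product formula:
R = 100 * c * (f - t) / (f * (c - t))
Numerator = 100 * 43.85 * (5.76 - 0.78)
= 100 * 43.85 * 4.98
= 21837.3
Denominator = 5.76 * (43.85 - 0.78)
= 5.76 * 43.07
= 248.0832
R = 21837.3 / 248.0832
= 88.0241%


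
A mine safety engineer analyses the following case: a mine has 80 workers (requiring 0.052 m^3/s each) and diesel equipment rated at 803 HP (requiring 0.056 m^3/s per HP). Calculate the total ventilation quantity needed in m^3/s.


49.128 m^3/s

Airflow for workers:
Q_people = 80 * 0.052 = 4.16 m^3/s
Airflow for diesel equipment:
Q_diesel = 803 * 0.056 = 44.968 m^3/s
Total ventilation:
Q_total = 4.16 + 44.968
= 49.128 m^3/s


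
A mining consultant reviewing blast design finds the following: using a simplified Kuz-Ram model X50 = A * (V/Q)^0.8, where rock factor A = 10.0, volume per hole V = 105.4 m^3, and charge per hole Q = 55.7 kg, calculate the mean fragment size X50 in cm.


16.6567 cm

Compute V/Q:
V/Q = 105.4 / 55.7 = 1.892280072
Raise to the power 0.8:
(V/Q)^0.8 = 1.892280072^0.8 = 1.665667579
Multiply by A:
X50 = 10.0 * 1.665667579
= 16.6567 cm


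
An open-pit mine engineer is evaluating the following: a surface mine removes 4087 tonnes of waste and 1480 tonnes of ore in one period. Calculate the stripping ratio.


2.7615

Stripping ratio = waste tonnage / ore tonnage
= 4087 / 1480
= 2.7615


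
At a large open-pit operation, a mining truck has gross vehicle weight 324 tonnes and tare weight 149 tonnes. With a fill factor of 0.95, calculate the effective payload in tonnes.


Maximum payload = gross - tare
= 324 - 149 = 175 tonnes
Effective payload = max payload * fill factor
= 175 * 0.95
= 166.25 tonnes

166.25 tonnes


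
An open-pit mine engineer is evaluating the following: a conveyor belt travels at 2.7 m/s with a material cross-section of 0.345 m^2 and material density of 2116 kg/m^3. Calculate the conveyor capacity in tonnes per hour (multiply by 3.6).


Volumetric flow = speed * area
= 2.7 * 0.345 = 0.9315 m^3/s
Mass flow = volumetric * density
= 0.9315 * 2116 = 1971.054 kg/s
Convert to t/h: multiply by 3.6
Capacity = 1971.054 * 3.6
= 7095.7944 t/h

7095.7944 t/h


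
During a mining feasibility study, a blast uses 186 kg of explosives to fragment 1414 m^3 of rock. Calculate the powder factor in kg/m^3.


0.1315 kg/m^3

Powder factor = explosive mass / rock volume
= 186 / 1414
= 0.1315 kg/m^3


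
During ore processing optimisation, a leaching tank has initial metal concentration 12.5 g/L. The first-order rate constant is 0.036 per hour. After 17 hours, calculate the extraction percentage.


45.7735%

Compute the exponent:
-k * t = -0.036 * 17 = -0.612
Remaining concentration:
C = 12.5 * exp(-0.612)
= 12.5 * 0.5422652533
= 6.778315666 g/L
Extracted = 12.5 - 6.778315666 = 5.721684334 g/L
Extraction % = 5.721684334 / 12.5 * 100
= 45.7735%


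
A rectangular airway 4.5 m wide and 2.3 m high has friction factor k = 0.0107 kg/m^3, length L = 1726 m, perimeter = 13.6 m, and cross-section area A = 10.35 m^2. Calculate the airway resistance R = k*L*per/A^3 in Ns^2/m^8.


Compute the numerator:
k * L * per = 0.0107 * 1726 * 13.6
= 251.16752
Compute the denominator:
A^3 = 10.35^3 = 1108.717875
Resistance:
R = 251.16752 / 1108.717875
= 0.2265 Ns^2/m^8

0.2265 Ns^2/m^8


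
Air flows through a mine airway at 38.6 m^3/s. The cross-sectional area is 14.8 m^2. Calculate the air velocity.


2.6081 m/s

Velocity = flow rate / cross-sectional area
= 38.6 / 14.8
= 2.6081 m/s


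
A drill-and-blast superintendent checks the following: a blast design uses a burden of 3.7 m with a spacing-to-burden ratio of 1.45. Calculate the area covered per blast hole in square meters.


19.8505 m^2

First, find the spacing:
Spacing = burden * ratio = 3.7 * 1.45
= 5.365 m
Then, calculate the area:
Area = burden * spacing = 3.7 * 5.365
= 19.8505 m^2


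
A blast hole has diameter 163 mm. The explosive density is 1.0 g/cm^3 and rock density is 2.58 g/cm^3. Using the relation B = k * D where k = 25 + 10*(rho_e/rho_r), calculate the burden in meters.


First, compute k:
rho_e / rho_r = 1.0 / 2.58 = 0.3875968992
k = 25 + 10 * 0.3875968992 = 28.87596899
Then, compute burden:
B = k * D / 1000 = 28.87596899 * 163 / 1000
= 4706.782946 / 1000
= 4.7068 m

4.7068 m


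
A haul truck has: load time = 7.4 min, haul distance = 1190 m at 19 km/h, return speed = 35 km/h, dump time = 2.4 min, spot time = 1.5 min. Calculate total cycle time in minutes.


Convert haul speed to m/min: 19 * 1000/60 = 316.6666667 m/min
Haul time = 1190 / 316.6666667 = 3.757894737 min
Convert return speed to m/min: 35 * 1000/60 = 583.3333333 m/min
Return time = 1190 / 583.3333333 = 2.04 min
Total cycle time:
= 7.4 + 3.757894737 + 2.4 + 2.04 + 1.5
= 17.0979 min

17.0979 min


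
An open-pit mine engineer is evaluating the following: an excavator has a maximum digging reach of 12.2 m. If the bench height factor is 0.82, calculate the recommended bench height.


10.004 m

Bench height = reach * factor
= 12.2 * 0.82
= 10.004 m


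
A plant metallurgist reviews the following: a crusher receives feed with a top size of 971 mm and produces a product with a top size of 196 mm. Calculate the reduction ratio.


Reduction ratio = feed size / product size
= 971 / 196
= 4.9541

4.9541


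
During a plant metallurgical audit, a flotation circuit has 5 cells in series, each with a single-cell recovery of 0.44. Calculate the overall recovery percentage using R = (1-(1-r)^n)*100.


Complement of single-cell recovery:
1 - r = 1 - 0.44 = 0.56
Raise to power n:
(1 - r)^5 = 0.56^5 = 0.0550731776
Overall recovery:
R = (1 - 0.0550731776) * 100
= 94.4927%

94.4927%


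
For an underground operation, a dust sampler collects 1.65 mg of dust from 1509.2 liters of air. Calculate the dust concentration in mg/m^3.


Convert liters to m^3: 1 m^3 = 1000 L
Concentration = mass / volume * 1000
= 1.65 / 1509.2 * 1000
= 0.001093294461 * 1000
= 1.0933 mg/m^3

1.0933 mg/m^3


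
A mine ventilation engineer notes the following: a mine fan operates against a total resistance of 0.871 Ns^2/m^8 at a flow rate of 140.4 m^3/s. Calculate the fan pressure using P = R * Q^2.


17169.2914 Pa

Compute Q^2:
Q^2 = 140.4^2 = 19712.16
Compute pressure:
P = R * Q^2 = 0.871 * 19712.16
= 17169.2914 Pa


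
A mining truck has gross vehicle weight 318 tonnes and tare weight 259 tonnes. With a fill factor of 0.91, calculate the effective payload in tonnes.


Maximum payload = gross - tare
= 318 - 259 = 59 tonnes
Effective payload = max payload * fill factor
= 59 * 0.91
= 53.69 tonnes

53.69 tonnes


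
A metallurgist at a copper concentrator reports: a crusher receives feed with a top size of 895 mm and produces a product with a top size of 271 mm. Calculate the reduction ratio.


Reduction ratio = feed size / product size
= 895 / 271
= 3.3026

3.3026


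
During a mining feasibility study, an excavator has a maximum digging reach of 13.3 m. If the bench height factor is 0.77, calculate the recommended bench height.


Bench height = reach * factor
= 13.3 * 0.77
= 10.241 m

10.241 m


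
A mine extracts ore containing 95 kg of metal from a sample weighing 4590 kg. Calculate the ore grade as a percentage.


Ore grade = (metal mass / ore mass) * 100
= (95 / 4590) * 100
= 0.02069716776 * 100
= 2.0697%

2.0697%


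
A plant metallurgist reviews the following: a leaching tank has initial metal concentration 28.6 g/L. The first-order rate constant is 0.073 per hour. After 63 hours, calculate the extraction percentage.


Compute the exponent:
-k * t = -0.073 * 63 = -4.599
Remaining concentration:
C = 28.6 * exp(-4.599)
= 28.6 * 0.01006189261
= 0.2877701286 g/L
Extracted = 28.6 - 0.2877701286 = 28.31222987 g/L
Extraction % = 28.31222987 / 28.6 * 100
= 98.9938%

98.9938%


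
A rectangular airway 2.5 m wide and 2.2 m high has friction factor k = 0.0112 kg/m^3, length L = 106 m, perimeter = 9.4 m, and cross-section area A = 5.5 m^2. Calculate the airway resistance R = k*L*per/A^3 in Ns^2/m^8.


0.0671 Ns^2/m^8

Compute the numerator:
k * L * per = 0.0112 * 106 * 9.4
= 11.15968
Compute the denominator:
A^3 = 5.5^3 = 166.375
Resistance:
R = 11.15968 / 166.375
= 0.0671 Ns^2/m^8


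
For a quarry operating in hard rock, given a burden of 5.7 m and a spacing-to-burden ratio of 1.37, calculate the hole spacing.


Spacing = burden * ratio
= 5.7 * 1.37
= 7.809 m

7.809 m


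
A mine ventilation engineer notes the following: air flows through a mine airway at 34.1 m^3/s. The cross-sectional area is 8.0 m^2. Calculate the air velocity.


Velocity = flow rate / cross-sectional area
= 34.1 / 8.0
= 4.2625 m/s

4.2625 m/s


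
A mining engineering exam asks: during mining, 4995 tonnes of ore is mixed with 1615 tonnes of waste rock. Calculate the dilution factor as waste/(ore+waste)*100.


Total material = ore + waste
= 4995 + 1615 = 6610 tonnes
Dilution = waste / total * 100
= 1615 / 6610 * 100
= 0.2443267776 * 100
= 24.4327%

24.4327%


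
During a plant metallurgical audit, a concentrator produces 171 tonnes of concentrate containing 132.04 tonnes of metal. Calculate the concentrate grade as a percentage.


Grade = (metal in concentrate / concentrate mass) * 100
= (132.04 / 171) * 100
= 0.7721637427 * 100
= 77.2164%

77.2164%


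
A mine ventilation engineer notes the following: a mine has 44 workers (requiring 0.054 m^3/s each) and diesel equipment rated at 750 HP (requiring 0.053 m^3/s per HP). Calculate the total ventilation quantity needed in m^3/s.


42.126 m^3/s

Airflow for workers:
Q_people = 44 * 0.054 = 2.376 m^3/s
Airflow for diesel equipment:
Q_diesel = 750 * 0.053 = 39.75 m^3/s
Total ventilation:
Q_total = 2.376 + 39.75
= 42.126 m^3/s


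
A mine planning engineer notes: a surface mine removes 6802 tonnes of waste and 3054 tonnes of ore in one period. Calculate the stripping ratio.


2.2272

Stripping ratio = waste tonnage / ore tonnage
= 6802 / 3054
= 2.2272


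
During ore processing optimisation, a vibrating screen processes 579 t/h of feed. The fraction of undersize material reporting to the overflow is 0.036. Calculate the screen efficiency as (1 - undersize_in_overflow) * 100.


Screen efficiency = (1 - fraction of undersize in overflow) * 100
= (1 - 0.036) * 100
= 0.964 * 100
= 96.4%

96.4%


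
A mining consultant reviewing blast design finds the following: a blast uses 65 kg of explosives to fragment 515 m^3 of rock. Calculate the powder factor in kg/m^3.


Powder factor = explosive mass / rock volume
= 65 / 515
= 0.1262 kg/m^3

0.1262 kg/m^3


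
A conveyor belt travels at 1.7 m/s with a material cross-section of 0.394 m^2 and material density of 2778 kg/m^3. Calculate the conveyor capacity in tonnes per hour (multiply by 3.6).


Volumetric flow = speed * area
= 1.7 * 0.394 = 0.6698 m^3/s
Mass flow = volumetric * density
= 0.6698 * 2778 = 1860.7044 kg/s
Convert to t/h: multiply by 3.6
Capacity = 1860.7044 * 3.6
= 6698.5358 t/h

6698.5358 t/h


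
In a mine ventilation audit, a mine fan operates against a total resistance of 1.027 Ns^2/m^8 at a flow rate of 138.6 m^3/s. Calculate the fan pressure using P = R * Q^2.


19728.6289 Pa

Compute Q^2:
Q^2 = 138.6^2 = 19209.96
Compute pressure:
P = R * Q^2 = 1.027 * 19209.96
= 19728.6289 Pa


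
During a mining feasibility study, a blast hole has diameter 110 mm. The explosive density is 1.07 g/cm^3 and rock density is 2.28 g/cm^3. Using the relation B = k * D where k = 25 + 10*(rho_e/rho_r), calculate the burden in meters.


3.2662 m

First, compute k:
rho_e / rho_r = 1.07 / 2.28 = 0.4692982456
k = 25 + 10 * 0.4692982456 = 29.69298246
Then, compute burden:
B = k * D / 1000 = 29.69298246 * 110 / 1000
= 3266.22807 / 1000
= 3.2662 m


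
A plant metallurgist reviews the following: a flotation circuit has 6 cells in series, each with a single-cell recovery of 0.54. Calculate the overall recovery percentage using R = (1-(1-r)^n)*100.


99.0526%

Complement of single-cell recovery:
1 - r = 1 - 0.54 = 0.46
Raise to power n:
(1 - r)^6 = 0.46^6 = 0.009474296896
Overall recovery:
R = (1 - 0.009474296896) * 100
= 99.0526%


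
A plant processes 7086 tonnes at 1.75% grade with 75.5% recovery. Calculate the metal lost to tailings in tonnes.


30.3812 tonnes

Total metal in feed:
= 7086 * 1.75 / 100 = 124.005 tonnes
Metal recovered:
= 124.005 * 75.5 / 100 = 93.623775 tonnes
Metal lost to tailings:
= 124.005 - 93.623775
= 30.3812 tonnes


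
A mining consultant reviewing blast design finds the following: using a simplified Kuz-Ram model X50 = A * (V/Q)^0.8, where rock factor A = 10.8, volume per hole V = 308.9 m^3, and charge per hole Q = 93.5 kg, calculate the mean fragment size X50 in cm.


Compute V/Q:
V/Q = 308.9 / 93.5 = 3.303743316
Raise to the power 0.8:
(V/Q)^0.8 = 3.303743316^0.8 = 2.601387433
Multiply by A:
X50 = 10.8 * 2.601387433
= 28.095 cm

28.095 cm


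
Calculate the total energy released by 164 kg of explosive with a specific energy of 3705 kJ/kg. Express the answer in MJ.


607.62 MJ

Energy = mass * specific_energy / 1000
= 164 * 3705 / 1000
= 607620 / 1000
= 607.62 MJ


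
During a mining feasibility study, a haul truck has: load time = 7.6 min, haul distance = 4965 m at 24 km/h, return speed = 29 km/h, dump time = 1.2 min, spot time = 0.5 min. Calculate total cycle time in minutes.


31.9849 min

Convert haul speed to m/min: 24 * 1000/60 = 400 m/min
Haul time = 4965 / 400 = 12.4125 min
Convert return speed to m/min: 29 * 1000/60 = 483.3333333 m/min
Return time = 4965 / 483.3333333 = 10.27241379 min
Total cycle time:
= 7.6 + 12.4125 + 1.2 + 10.27241379 + 0.5
= 31.9849 min
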